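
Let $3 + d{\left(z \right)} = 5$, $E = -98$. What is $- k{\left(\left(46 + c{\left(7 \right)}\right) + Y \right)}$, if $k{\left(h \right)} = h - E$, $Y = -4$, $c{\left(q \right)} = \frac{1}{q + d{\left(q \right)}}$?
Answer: $- \frac{1261}{9} \approx -140.11$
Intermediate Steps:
$d{\left(z \right)} = 2$ ($d{\left(z \right)} = -3 + 5 = 2$)
$c{\left(q \right)} = \frac{1}{2 + q}$ ($c{\left(q \right)} = \frac{1}{q + 2} = \frac{1}{2 + q}$)
$k{\left(h \right)} = 98 + h$ ($k{\left(h \right)} = h - -98 = h + 98 = 98 + h$)
$- k{\left(\left(46 + c{\left(7 \right)}\right) + Y \right)} = - (98 + \left(\left(46 + \frac{1}{2 + 7}\right) - 4\right)) = - (98 + \left(\left(46 + \frac{1}{9}\right) - 4\right)) = - (98 + \left(\frac{415}{9} - 4\right)) = - (98 + \frac{379}{9}) = \left(-1\right) \frac{1261}{9} = - \frac{1261}{9}$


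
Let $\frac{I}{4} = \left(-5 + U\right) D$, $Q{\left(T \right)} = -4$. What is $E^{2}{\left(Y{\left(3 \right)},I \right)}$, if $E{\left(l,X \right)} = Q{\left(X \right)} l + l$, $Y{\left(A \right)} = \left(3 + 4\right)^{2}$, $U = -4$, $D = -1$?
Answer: $21609$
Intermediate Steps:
$Y{\left(A \right)} = 49$ ($Y{\left(A \right)} = 7^{2} = 49$)
$I = 36$ ($I = 4 \left(-5 - 4\right) \left(-1\right) = 4 \left(\left(-9\right) \left(-1\right)\right) = 4 \cdot 9 = 36$)
$E{\left(l,X \right)} = - 3 l$ ($E{\left(l,X \right)} = - 4 l + l = - 3 l$)
$E^{2}{\left(Y{\left(3 \right)},I \right)} = \left(\left(-3\right) 49\right)^{2} = \left(-147\right)^{2} = 21609$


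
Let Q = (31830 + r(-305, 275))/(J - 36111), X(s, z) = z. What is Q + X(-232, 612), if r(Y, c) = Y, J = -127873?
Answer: 100326683/163984 ≈ 611.81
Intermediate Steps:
Q = -31525/163984 (Q = (31830 - 305)/(-127873 - 36111) = 31525/(-163984) = 31525*(-1/163984) = -31525/163984 ≈ -0.19224)
Q + X(-232, 612) = -31525/163984 + 612 = 100326683/163984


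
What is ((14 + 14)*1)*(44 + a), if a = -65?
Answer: -588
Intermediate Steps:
((14 + 14)*1)*(44 + a) = ((14 + 14)*1)*(44 - 65) = (28*1)*(-21) = 28*(-21) = -588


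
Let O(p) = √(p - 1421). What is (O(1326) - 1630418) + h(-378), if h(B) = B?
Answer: -1630796 + I*√95 ≈ -1.6308e+6 + 9.7468*I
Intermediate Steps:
O(p) = √(-1421 + p)
(O(1326) - 1630418) + h(-378) = (√(-1421 + 1326) - 1630418) - 378 = (√(-95) - 1630418) - 378 = (I*√95 - 1630418) - 378 = (-1630418 + I*√95) - 378 = -1630796 + I*√95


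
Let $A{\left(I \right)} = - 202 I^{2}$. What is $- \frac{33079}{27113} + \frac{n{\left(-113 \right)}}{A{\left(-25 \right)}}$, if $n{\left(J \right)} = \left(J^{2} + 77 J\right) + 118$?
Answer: $- \frac{112887336}{90079375} \approx -1.2532$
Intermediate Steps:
$n{\left(J \right)} = 118 + J^{2} + 77 J$
$- \frac{33079}{27113} + \frac{n{\left(-113 \right)}}{A{\left(-25 \right)}} = - \frac{33079}{27113} + \frac{118 + \left(-113\right)^{2} + 77 \left(-113\right)}{\left(-202\right) \left(-25\right)^{2}} = \left(-33079\right) \frac{1}{27113} + \frac{118 + 12769 - 8701}{\left(-202\right) 625} = - \frac{1741}{1427} + \frac{4186}{-126250} = - \frac{1741}{1427} + 4186 \left(- \frac{1}{126250}\right) = - \frac{1741}{1427} - \frac{2093}{63125} = - \frac{112887336}{90079375}$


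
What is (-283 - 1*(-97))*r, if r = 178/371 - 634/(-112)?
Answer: -1694925/1484 ≈ -1142.1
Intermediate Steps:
r = 18225/2968 (r = 178*(1/371) - 634*(-1/112) = 178/371 + 317/56 = 18225/2968 ≈ 6.1405)
(-283 - 1*(-97))*r = (-283 - 1*(-97))*(18225/2968) = (-283 + 97)*(18225/2968) = -186*18225/2968 = -1694925/1484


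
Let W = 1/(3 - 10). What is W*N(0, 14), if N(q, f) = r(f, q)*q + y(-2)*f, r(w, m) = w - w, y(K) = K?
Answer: 4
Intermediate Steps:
r(w, m) = 0
W = -1/7 (W = 1/(-7) = -1/7 ≈ -0.14286)
N(q, f) = -2*f (N(q, f) = 0*q - 2*f = 0 - 2*f = -2*f)
W*N(0, 14) = -(-2)*14/7 = -1/7*(-28) = 4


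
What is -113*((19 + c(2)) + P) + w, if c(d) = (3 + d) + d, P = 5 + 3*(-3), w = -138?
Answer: -2624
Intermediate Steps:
P = -4 (P = 5 - 9 = -4)
c(d) = 3 + 2*d
-113*((19 + c(2)) + P) + w = -113*((19 + (3 + 2*2)) - 4) - 138 = -113*((19 + (3 + 4)) - 4) - 138 = -113*((19 + 7) - 4) - 138 = -113*(26 - 4) - 138 = -113*22 - 138 = -2486 - 138 = -2624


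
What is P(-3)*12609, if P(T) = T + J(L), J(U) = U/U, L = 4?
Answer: -25218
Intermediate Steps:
J(U) = 1
P(T) = 1 + T (P(T) = T + 1 = 1 + T)
P(-3)*12609 = (1 - 3)*12609 = -2*12609 = -25218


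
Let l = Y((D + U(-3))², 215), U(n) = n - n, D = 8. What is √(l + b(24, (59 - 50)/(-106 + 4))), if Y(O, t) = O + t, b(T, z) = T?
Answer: √303 ≈ 17.407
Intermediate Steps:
U(n) = 0
l = 279 (l = (8 + 0)² + 215 = 8² + 215 = 64 + 215 = 279)
√(l + b(24, (59 - 50)/(-106 + 4))) = √(279 + 24) = √303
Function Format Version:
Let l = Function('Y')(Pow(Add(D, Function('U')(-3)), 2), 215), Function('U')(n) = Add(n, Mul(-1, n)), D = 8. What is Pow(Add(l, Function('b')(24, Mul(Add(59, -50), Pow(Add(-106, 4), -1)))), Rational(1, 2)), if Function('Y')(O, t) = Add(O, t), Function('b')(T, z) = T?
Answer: Pow(303, Rational(1, 2)) ≈ 17.407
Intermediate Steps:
Function('U')(n) = 0
l = 279 (l = Add(Pow(Add(8, 0), 2), 215) = Add(Pow(8, 2), 215) = Add(64, 215) = 279)
Pow(Add(l, Function('b')(24, Mul(Add(59, -50), Pow(Add(-106, 4), -1)))), Rational(1, 2)) = Pow(Add(279, 24), Rational(1, 2)) = Pow(303, Rational(1, 2))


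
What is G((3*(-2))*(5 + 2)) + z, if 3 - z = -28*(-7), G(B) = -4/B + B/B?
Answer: -4030/21 ≈ -191.90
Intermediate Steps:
G(B) = 1 - 4/B (G(B) = -4/B + 1 = 1 - 4/B)
z = -193 (z = 3 - (-28)*(-7) = 3 - 1*196 = 3 - 196 = -193)
G((3*(-2))*(5 + 2)) + z = (-4 + (3*(-2))*(5 + 2))/(((3*(-2))*(5 + 2))) - 193 = (-4 - 6*7)/((-6*7)) - 193 = (-4 - 42)/(-42) - 193 = -1/42*(-46) - 193 = 23/21 - 193 = -4030/21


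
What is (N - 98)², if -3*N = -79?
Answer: 46225/9 ≈ 5136.1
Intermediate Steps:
N = 79/3 (N = -⅓*(-79) = 79/3 ≈ 26.333)
(N - 98)² = (79/3 - 98)² = (-215/3)² = 46225/9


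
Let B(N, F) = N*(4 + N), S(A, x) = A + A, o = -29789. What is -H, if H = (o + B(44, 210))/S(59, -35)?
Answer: 27677/118 ≈ 234.55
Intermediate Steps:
S(A, x) = 2*A
H = -27677/118 (H = (-29789 + 44*(4 + 44))/((2*59)) = (-29789 + 44*48)/118 = (-29789 + 2112)*(1/118) = -27677*1/118 = -27677/118 ≈ -234.55)
-H = -1*(-27677/118) = 27677/118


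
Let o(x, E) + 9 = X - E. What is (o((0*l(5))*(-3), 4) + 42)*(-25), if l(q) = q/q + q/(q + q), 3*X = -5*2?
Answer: -1925/3 ≈ -641.67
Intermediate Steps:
X = -10/3 (X = (-5*2)/3 = (1/3)*(-10) = -10/3 ≈ -3.3333)
l(q) = 3/2 (l(q) = 1 + q/((2*q)) = 1 + q*(1/(2*q)) = 1 + 1/2 = 3/2)
o(x, E) = -37/3 - E (o(x, E) = -9 + (-10/3 - E) = -37/3 - E)
(o((0*l(5))*(-3), 4) + 42)*(-25) = ((-37/3 - 1*4) + 42)*(-25) = ((-37/3 - 4) + 42)*(-25) = (-49/3 + 42)*(-25) = (77/3)*(-25) = -1925/3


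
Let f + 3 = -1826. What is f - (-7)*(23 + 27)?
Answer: -1479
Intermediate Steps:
f = -1829 (f = -3 - 1826 = -1829)
f - (-7)*(23 + 27) = -1829 - (-7)*(23 + 27) = -1829 - (-7)*50 = -1829 - 1*(-350) = -1829 + 350 = -1479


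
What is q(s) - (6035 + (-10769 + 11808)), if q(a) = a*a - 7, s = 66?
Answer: -2725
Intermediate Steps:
q(a) = -7 + a² (q(a) = a² - 7 = -7 + a²)
q(s) - (6035 + (-10769 + 11808)) = (-7 + 66²) - (6035 + (-10769 + 11808)) = (-7 + 4356) - (6035 + 1039) = 4349 - 1*7074 = 4349 - 7074 = -2725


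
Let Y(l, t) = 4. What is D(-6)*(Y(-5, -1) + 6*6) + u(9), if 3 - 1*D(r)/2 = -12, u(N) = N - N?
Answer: 1200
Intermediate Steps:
u(N) = 0
D(r) = 30 (D(r) = 6 - 2*(-12) = 6 + 24 = 30)
D(-6)*(Y(-5, -1) + 6*6) + u(9) = 30*(4 + 6*6) + 0 = 30*(4 + 36) + 0 = 30*40 + 0 = 1200 + 0 = 1200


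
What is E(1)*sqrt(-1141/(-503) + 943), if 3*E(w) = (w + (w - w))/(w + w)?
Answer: 3*sqrt(2952610)/1006 ≈ 5.1242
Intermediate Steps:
E(w) = 1/6 (E(w) = ((w + (w - w))/(w + w))/3 = ((w + 0)/((2*w)))/3 = (w*(1/(2*w)))/3 = (1/3)*(1/2) = 1/6)
E(1)*sqrt(-1141/(-503) + 943) = sqrt(-1141/(-503) + 943)/6 = sqrt(-1141*(-1/503) + 943)/6 = sqrt(1141/503 + 943)/6 = sqrt(475470/503)/6 = (9*sqrt(2952610)/503)/6 = 3*sqrt(2952610)/1006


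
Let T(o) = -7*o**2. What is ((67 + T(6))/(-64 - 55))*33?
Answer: 6105/119 ≈ 51.302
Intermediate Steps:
((67 + T(6))/(-64 - 55))*33 = ((67 - 7*6**2)/(-64 - 55))*33 = ((67 - 7*36)/(-119))*33 = ((67 - 252)*(-1/119))*33 = -185*(-1/119)*33 = (185/119)*33 = 6105/119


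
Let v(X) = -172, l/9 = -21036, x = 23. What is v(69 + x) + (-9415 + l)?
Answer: -198911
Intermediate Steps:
l = -189324 (l = 9*(-21036) = -189324)
v(69 + x) + (-9415 + l) = -172 + (-9415 - 189324) = -172 - 198739 = -198911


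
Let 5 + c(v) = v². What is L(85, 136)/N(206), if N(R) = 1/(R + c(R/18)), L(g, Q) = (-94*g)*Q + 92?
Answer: -29217275720/81 ≈ -3.6071e+8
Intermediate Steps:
c(v) = -5 + v²
L(g, Q) = 92 - 94*Q*g (L(g, Q) = -94*Q*g + 92 = 92 - 94*Q*g)
N(R) = 1/(-5 + R + R²/324) (N(R) = 1/(R + (-5 + (R/18)²)) = 1/(R + (-5 + R²/324)) = 1/(-5 + R + R²/324))
L(85, 136)/N(206) = (92 - 94*136*85)/((324/(-1620 + 206² + 324*206))) = (92 - 1086640)/((324/(-1620 + 42436 + 66744))) = -1086548/(324/107560) = -1086548/(324*(1/107560)) = -1086548/81/26890 = -1086548*26890/81 = -29217275720/81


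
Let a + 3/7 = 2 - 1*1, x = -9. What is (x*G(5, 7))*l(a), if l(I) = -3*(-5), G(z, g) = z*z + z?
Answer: -4050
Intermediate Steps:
a = 4/7 (a = -3/7 + (2 - 1*1) = -3/7 + (2 - 1) = -3/7 + 1 = 4/7 ≈ 0.57143)
G(z, g) = z + z**2 (G(z, g) = z**2 + z = z + z**2)
l(I) = 15
(x*G(5, 7))*l(a) = -45*(1 + 5)*15 = -45*6*15 = -9*30*15 = -270*15 = -4050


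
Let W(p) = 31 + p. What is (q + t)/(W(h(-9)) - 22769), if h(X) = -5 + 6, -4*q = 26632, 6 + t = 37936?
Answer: -10424/7579 ≈ -1.3754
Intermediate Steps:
t = 37930 (t = -6 + 37936 = 37930)
q = -6658 (q = -1/4*26632 = -6658)
h(X) = 1
(q + t)/(W(h(-9)) - 22769) = (-6658 + 37930)/((31 + 1) - 22769) = 31272/(32 - 22769) = 31272/(-22737) = 31272*(-1/22737) = -10424/7579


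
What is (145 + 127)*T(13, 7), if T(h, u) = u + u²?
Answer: 15232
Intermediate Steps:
(145 + 127)*T(13, 7) = (145 + 127)*(7*(1 + 7)) = 272*(7*8) = 272*56 = 15232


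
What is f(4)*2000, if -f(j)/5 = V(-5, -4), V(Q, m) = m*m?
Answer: -160000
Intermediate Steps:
V(Q, m) = m**2
f(j) = -80 (f(j) = -5*(-4)**2 = -5*16 = -80)
f(4)*2000 = -80*2000 = -160000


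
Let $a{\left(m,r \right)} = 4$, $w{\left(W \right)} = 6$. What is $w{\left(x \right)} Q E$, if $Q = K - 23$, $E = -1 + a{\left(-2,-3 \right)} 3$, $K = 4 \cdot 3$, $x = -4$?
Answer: $-726$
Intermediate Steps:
$K = 12$
$E = 11$ ($E = -1 + 4 \cdot 3 = -1 + 12 = 11$)
$Q = -11$ ($Q = 12 - 23 = -11$)
$w{\left(x \right)} Q E = 6 \left(-11\right) 11 = \left(-66\right) 11 = -726$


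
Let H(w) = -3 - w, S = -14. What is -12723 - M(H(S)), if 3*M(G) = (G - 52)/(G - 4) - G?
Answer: -267065/21 ≈ -12717.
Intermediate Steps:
M(G) = -G/3 + (-52 + G)/(3*(-4 + G)) (M(G) = ((G - 52)/(G - 4) - G)/3 = ((-52 + G)/(-4 + G) - G)/3 = (-G + (-52 + G)/(-4 + G))/3 = -G/3 + (-52 + G)/(3*(-4 + G)))
-12723 - M(H(S)) = -12723 - (-52 - (-3 - 1*(-14))**2 + 5*(-3 - 1*(-14)))/(3*(-4 + (-3 - 1*(-14)))) = -12723 - (-52 - (-3 + 14)**2 + 5*(-3 + 14))/(3*(-4 + (-3 + 14))) = -12723 - (-52 - 1*11**2 + 5*11)/(3*(-4 + 11)) = -12723 - (-52 - 1*121 + 55)/(3*7) = -12723 - (-52 - 121 + 55)/(3*7) = -12723 - (-118)/(3*7) = -12723 - 1*(-118/21) = -12723 + 118/21 = -267065/21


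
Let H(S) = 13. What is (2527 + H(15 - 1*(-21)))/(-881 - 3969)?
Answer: -254/485 ≈ -0.52371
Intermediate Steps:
(2527 + H(15 - 1*(-21)))/(-881 - 3969) = (2527 + 13)/(-881 - 3969) = 2540/(-4850) = 2540*(-1/4850) = -254/485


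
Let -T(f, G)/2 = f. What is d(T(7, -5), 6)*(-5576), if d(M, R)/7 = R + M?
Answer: 312256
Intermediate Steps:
T(f, G) = -2*f
d(M, R) = 7*M + 7*R (d(M, R) = 7*(R + M) = 7*(M + R) = 7*M + 7*R)
d(T(7, -5), 6)*(-5576) = (7*(-2*7) + 7*6)*(-5576) = (7*(-14) + 42)*(-5576) = (-98 + 42)*(-5576) = -56*(-5576) = 312256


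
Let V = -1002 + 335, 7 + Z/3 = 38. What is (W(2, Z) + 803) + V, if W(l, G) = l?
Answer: 138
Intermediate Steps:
Z = 93 (Z = -21 + 3*38 = -21 + 114 = 93)
V = -667
(W(2, Z) + 803) + V = (2 + 803) - 667 = 805 - 667 = 138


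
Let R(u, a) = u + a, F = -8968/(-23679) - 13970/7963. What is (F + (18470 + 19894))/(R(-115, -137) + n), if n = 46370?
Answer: 3616749140891/4347909967743 ≈ 0.83184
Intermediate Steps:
F = -259383446/188555877 (F = -8968*(-1/23679) - 13970*1/7963 = 8968/23679 - 13970/7963 = -259383446/188555877 ≈ -1.3756)
R(u, a) = a + u
(F + (18470 + 19894))/(R(-115, -137) + n) = (-259383446/188555877 + (18470 + 19894))/((-137 - 115) + 46370) = (-259383446/188555877 + 38364)/(-252 + 46370) = (7233498281782/188555877)/46118 = (7233498281782/188555877)*(1/46118) = 3616749140891/4347909967743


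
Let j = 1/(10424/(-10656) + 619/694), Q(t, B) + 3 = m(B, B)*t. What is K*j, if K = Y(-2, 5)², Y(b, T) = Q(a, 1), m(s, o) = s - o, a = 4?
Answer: -4159836/39887 ≈ -104.29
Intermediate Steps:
Q(t, B) = -3 (Q(t, B) = -3 + (B - B)*t = -3 + 0*t = -3 + 0 = -3)
Y(b, T) = -3
j = -462204/39887 (j = 1/(10424*(-1/10656) + 619*(1/694)) = 1/(-1303/1332 + 619/694) = 1/(-39887/462204) = -462204/39887 ≈ -11.588)
K = 9 (K = (-3)² = 9)
K*j = 9*(-462204/39887) = -4159836/39887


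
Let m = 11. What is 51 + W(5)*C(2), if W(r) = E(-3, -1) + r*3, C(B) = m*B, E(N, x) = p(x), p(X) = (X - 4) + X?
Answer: 249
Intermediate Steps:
p(X) = -4 + 2*X (p(X) = (-4 + X) + X = -4 + 2*X)
E(N, x) = -4 + 2*x
C(B) = 11*B
W(r) = -6 + 3*r (W(r) = (-4 + 2*(-1)) + r*3 = (-4 - 2) + 3*r = -6 + 3*r)
51 + W(5)*C(2) = 51 + (-6 + 3*5)*(11*2) = 51 + (-6 + 15)*22 = 51 + 9*22 = 51 + 198 = 249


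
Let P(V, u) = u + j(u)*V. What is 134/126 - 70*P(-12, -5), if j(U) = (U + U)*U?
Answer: 2668117/63 ≈ 42351.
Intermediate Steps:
j(U) = 2*U² (j(U) = (2*U)*U = 2*U²)
P(V, u) = u + 2*V*u² (P(V, u) = u + (2*u²)*V = u + 2*V*u²)
134/126 - 70*P(-12, -5) = 134/126 - (-350)*(1 + 2*(-12)*(-5)) = 134*(1/126) - (-350)*(1 + 120) = 67/63 - (-350)*121 = 67/63 - 70*(-605) = 67/63 + 42350 = 2668117/63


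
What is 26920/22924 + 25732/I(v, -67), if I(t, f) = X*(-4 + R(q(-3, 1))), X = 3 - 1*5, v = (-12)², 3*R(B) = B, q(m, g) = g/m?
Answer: 663864424/212047 ≈ 3130.7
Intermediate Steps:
R(B) = B/3
v = 144
X = -2 (X = 3 - 5 = -2)
I(t, f) = 74/9 (I(t, f) = -2*(-4 + (1/(-3))/3) = -2*(-4 + (1*(-⅓))/3) = -2*(-4 + (⅓)*(-⅓)) = -2*(-4 - ⅑) = -2*(-37/9) = 74/9)
26920/22924 + 25732/I(v, -67) = 26920/22924 + 25732/(74/9) = 26920*(1/22924) + 25732*(9/74) = 6730/5731 + 115794/37 = 663864424/212047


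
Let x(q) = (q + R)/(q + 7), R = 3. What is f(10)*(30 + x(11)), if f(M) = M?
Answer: 2770/9 ≈ 307.78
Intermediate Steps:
x(q) = (3 + q)/(7 + q) (x(q) = (q + 3)/(q + 7) = (3 + q)/(7 + q))
f(10)*(30 + x(11)) = 10*(30 + (3 + 11)/(7 + 11)) = 10*(30 + 14/18) = 10*(30 + (1/18)*14) = 10*(30 + 7/9) = 10*(277/9) = 2770/9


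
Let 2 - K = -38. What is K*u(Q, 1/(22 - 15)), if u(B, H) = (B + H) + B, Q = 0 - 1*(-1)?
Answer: 600/7 ≈ 85.714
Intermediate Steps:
K = 40 (K = 2 - 1*(-38) = 2 + 38 = 40)
Q = 1 (Q = 0 + 1 = 1)
u(B, H) = H + 2*B
K*u(Q, 1/(22 - 15)) = 40*(1/(22 - 15) + 2*1) = 40*(1/7 + 2) = 40*(⅐ + 2) = 40*(15/7) = 600/7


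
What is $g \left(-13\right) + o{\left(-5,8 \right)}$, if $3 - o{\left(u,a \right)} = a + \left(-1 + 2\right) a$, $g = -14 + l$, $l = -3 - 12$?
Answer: $364$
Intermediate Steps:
$l = -15$ ($l = -3 - 12 = -15$)
$g = -29$ ($g = -14 - 15 = -29$)
$o{\left(u,a \right)} = 3 - 2 a$ ($o{\left(u,a \right)} = 3 - \left(a + \left(-1 + 2\right) a\right) = 3 - \left(a + 1 a\right) = 3 - \left(a + a\right) = 3 - 2 a$)
$g \left(-13\right) + o{\left(-5,8 \right)} = \left(-29\right) \left(-13\right) + \left(3 - 16\right) = 377 + \left(3 - 16\right) = 377 - 13 = 364$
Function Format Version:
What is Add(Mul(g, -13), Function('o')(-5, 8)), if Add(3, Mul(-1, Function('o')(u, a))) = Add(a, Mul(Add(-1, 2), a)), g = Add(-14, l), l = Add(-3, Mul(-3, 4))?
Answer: 364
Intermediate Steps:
l = -15 (l = Add(-3, -12) = -15)
g = -29 (g = Add(-14, -15) = -29)
Function('o')(u, a) = Add(3, Mul(-2, a)) (Function('o')(u, a) = Add(3, Mul(-1, Add(a, Mul(Add(-1, 2), a)))) = Add(3, Mul(-1, Add(a, Mul(1, a)))) = Add(3, Mul(-1, Add(a, a))) = Add(3, Mul(-1, Mul(2, a))) = Add(3, Mul(-2, a)))
Add(Mul(g, -13), Function('o')(-5, 8)) = Add(Mul(-29, -13), Add(3, Mul(-2, 8))) = Add(377, Add(3, -16)) = Add(377, -13) = 364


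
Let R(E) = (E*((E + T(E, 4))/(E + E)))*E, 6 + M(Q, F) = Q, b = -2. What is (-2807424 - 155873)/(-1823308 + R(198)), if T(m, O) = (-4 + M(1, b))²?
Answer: 2963297/1795687 ≈ 1.6502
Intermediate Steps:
M(Q, F) = -6 + Q
T(m, O) = 81 (T(m, O) = (-4 + (-6 + 1))² = (-4 - 5)² = (-9)² = 81)
R(E) = E*(81/2 + E/2) (R(E) = (E*((E + 81)/(E + E)))*E = (E*((81 + E)/((2*E))))*E = (E*((81 + E)*(1/(2*E))))*E = (E*((81 + E)/(2*E)))*E = (81/2 + E/2)*E = E*(81/2 + E/2))
(-2807424 - 155873)/(-1823308 + R(198)) = (-2807424 - 155873)/(-1823308 + (½)*198*(81 + 198)) = -2963297/(-1823308 + (½)*198*279) = -2963297/(-1823308 + 27621) = -2963297/(-1795687) = -2963297*(-1/1795687) = 2963297/1795687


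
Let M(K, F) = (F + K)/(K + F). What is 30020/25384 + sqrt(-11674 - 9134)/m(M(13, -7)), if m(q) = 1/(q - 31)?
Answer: 395/334 - 3060*I*sqrt(2) ≈ 1.1826 - 4327.5*I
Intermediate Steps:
M(K, F) = 1 (M(K, F) = (F + K)/(F + K) = 1)
m(q) = 1/(-31 + q)
30020/25384 + sqrt(-11674 - 9134)/m(M(13, -7)) = 30020/25384 + sqrt(-11674 - 9134)/(1/(-31 + 1)) = 30020*(1/25384) + sqrt(-20808)/(1/(-30)) = 395/334 + (102*I*sqrt(2))/(-1/30) = 395/334 + (102*I*sqrt(2))*(-30) = 395/334 - 3060*I*sqrt(2)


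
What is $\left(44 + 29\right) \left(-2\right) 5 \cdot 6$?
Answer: $-4380$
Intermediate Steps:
$\left(44 + 29\right) \left(-2\right) 5 \cdot 6 = 73 \left(\left(-10\right) 6\right) = 73 \left(-60\right) = -4380$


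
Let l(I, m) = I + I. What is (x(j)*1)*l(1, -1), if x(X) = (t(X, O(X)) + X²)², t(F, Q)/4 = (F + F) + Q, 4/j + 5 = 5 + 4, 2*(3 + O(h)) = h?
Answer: 2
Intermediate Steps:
l(I, m) = 2*I
O(h) = -3 + h/2
j = 1 (j = 4/(-5 + (5 + 4)) = 4/(-5 + 9) = 4/4 = 4*(¼) = 1)
t(F, Q) = 4*Q + 8*F (t(F, Q) = 4*((F + F) + Q) = 4*(2*F + Q) = 4*(Q + 2*F) = 4*Q + 8*F)
x(X) = (-12 + X² + 10*X)² (x(X) = ((4*(-3 + X/2) + 8*X) + X²)² = (((-12 + 2*X) + 8*X) + X²)² = ((-12 + 10*X) + X²)² = (-12 + X² + 10*X)²)
(x(j)*1)*l(1, -1) = ((-12 + 1² + 10*1)²*1)*(2*1) = ((-12 + 1 + 10)²*1)*2 = ((-1)²*1)*2 = (1*1)*2 = 1*2 = 2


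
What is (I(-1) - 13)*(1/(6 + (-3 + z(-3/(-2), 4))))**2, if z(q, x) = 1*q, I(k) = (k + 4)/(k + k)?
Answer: -58/81 ≈ -0.71605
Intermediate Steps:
I(k) = (4 + k)/(2*k) (I(k) = (4 + k)/((2*k)) = (4 + k)*(1/(2*k)) = (4 + k)/(2*k))
z(q, x) = q
(I(-1) - 13)*(1/(6 + (-3 + z(-3/(-2), 4))))**2 = ((1/2)*(4 - 1)/(-1) - 13)*(1/(6 + (-3 - 3/(-2))))**2 = ((1/2)*(-1)*3 - 13)*(1/(6 + (-3 - 3*(-1/2))))**2 = (-3/2 - 13)*(1/(6 + (-3 + 3/2)))**2 = -29/(2*(6 - 3/2)**2) = -29*(1/(9/2))**2/2 = -29*(2/9)**2/2 = -29/2*4/81 = -58/81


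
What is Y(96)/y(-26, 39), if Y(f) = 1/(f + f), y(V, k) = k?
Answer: 1/7488 ≈ 0.00013355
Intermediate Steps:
Y(f) = 1/(2*f)
Y(96)/y(-26, 39) = ((1/2)/96)/39 = ((1/2)*(1/96))*(1/39) = (1/192)*(1/39) = 1/7488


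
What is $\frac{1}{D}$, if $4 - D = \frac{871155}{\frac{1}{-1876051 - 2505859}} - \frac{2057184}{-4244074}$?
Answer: $\frac{2122037}{8100500235389383406} \approx 2.6196 \cdot 10^{-13}$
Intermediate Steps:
$D = \frac{8100500235389383406}{2122037}$ ($D = 4 - \left(\frac{871155}{\frac{1}{-1876051 - 2505859}} - \frac{2057184}{-4244074}\right) = 4 - \left(\frac{871155}{\frac{1}{-4381910}} - - \frac{1028592}{2122037}\right) = 4 - \left(\frac{871155}{- \frac{1}{4381910}} + \frac{1028592}{2122037}\right) = 4 - \left(871155 \left(-4381910\right) + \frac{1028592}{2122037}\right) = 4 - \left(-3817322806050 + \frac{1028592}{2122037}\right) = 4 - - \frac{8100500235380895258}{2122037} = 4 + \frac{8100500235380895258}{2122037} = \frac{8100500235389383406}{2122037} \approx 3.8173 \cdot 10^{12}$)
$\frac{1}{D} = \frac{1}{\frac{8100500235389383406}{2122037}} = \frac{2122037}{8100500235389383406}$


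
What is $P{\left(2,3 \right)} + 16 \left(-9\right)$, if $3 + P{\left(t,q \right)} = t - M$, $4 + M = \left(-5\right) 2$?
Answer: $-131$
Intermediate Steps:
$M = -14$ ($M = -4 - 10 = -14$)
$P{\left(t,q \right)} = 11 + t$ ($P{\left(t,q \right)} = -3 + \left(t - -14\right) = -3 + \left(t + 14\right) = -3 + \left(14 + t\right) = 11 + t$)
$P{\left(2,3 \right)} + 16 \left(-9\right) = \left(11 + 2\right) + 16 \left(-9\right) = 13 - 144 = -131$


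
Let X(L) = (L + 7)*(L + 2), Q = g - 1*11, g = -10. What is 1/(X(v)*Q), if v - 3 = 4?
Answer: -1/2646 ≈ -0.00037793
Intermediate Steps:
v = 7 (v = 3 + 4 = 7)
Q = -21 (Q = -10 - 1*11 = -10 - 11 = -21)
X(L) = (2 + L)*(7 + L) (X(L) = (7 + L)*(2 + L) = (2 + L)*(7 + L))
1/(X(v)*Q) = 1/((14 + 7² + 9*7)*(-21)) = 1/((14 + 49 + 63)*(-21)) = 1/(126*(-21)) = 1/(-2646) = -1/2646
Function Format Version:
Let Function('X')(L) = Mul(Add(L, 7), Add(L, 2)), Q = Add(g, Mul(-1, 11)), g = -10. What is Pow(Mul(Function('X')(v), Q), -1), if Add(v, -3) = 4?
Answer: Rational(-1, 2646) ≈ -0.00037793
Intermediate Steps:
v = 7 (v = Add(3, 4) = 7)
Q = -21 (Q = Add(-10, Mul(-1, 11)) = Add(-10, -11) = -21)
Function('X')(L) = Mul(Add(2, L), Add(7, L)) (Function('X')(L) = Mul(Add(7, L), Add(2, L)) = Mul(Add(2, L), Add(7, L)))
Pow(Mul(Function('X')(v), Q), -1) = Pow(Mul(Add(14, Pow(7, 2), Mul(9, 7)), -21), -1) = Pow(Mul(Add(14, 49, 63), -21), -1) = Pow(Mul(126, -21), -1) = Pow(-2646, -1) = Rational(-1, 2646)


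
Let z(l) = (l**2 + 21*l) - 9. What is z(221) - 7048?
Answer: 46425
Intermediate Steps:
z(l) = -9 + l**2 + 21*l
z(221) - 7048 = (-9 + 221**2 + 21*221) - 7048 = (-9 + 48841 + 4641) - 7048 = 53473 - 7048 = 46425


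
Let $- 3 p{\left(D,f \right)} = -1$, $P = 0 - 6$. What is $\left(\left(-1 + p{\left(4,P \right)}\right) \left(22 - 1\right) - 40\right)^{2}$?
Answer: $2916$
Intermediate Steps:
$P = -6$ ($P = 0 - 6 = -6$)
$p{\left(D,f \right)} = \frac{1}{3}$ ($p{\left(D,f \right)} = \left(- \frac{1}{3}\right) \left(-1\right) = \frac{1}{3}$)
$\left(\left(-1 + p{\left(4,P \right)}\right) \left(22 - 1\right) - 40\right)^{2} = \left(\left(-1 + \frac{1}{3}\right) \left(22 - 1\right) - 40\right)^{2} = \left(\left(- \frac{2}{3}\right) 21 - 40\right)^{2} = \left(-14 - 40\right)^{2} = \left(-54\right)^{2} = 2916$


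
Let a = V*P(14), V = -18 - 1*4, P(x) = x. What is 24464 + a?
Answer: 24156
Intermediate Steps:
V = -22 (V = -18 - 4 = -22)
a = -308 (a = -22*14 = -308)
24464 + a = 24464 - 308 = 24156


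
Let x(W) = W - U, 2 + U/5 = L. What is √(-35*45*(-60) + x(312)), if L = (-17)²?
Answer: √93377 ≈ 305.58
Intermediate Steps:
L = 289
U = 1435 (U = -10 + 5*289 = -10 + 1445 = 1435)
x(W) = -1435 + W (x(W) = W - 1*1435 = W - 1435 = -1435 + W)
√(-35*45*(-60) + x(312)) = √(-35*45*(-60) + (-1435 + 312)) = √(-1575*(-60) - 1123) = √(94500 - 1123) = √93377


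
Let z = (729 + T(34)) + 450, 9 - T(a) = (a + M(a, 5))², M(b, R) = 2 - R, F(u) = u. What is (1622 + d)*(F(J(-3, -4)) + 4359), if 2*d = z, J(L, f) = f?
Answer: 15116205/2 ≈ 7.5581e+6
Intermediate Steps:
T(a) = 9 - (-3 + a)² (T(a) = 9 - (a + (2 - 1*5))² = 9 - (a + (2 - 5))² = 9 - (a - 3)² = 9 - (-3 + a)²)
z = 227 (z = (729 + 34*(6 - 1*34)) + 450 = (729 + 34*(6 - 34)) + 450 = (729 + 34*(-28)) + 450 = (729 - 952) + 450 = -223 + 450 = 227)
d = 227/2 (d = (½)*227 = 227/2 ≈ 113.50)
(1622 + d)*(F(J(-3, -4)) + 4359) = (1622 + 227/2)*(-4 + 4359) = (3471/2)*4355 = 15116205/2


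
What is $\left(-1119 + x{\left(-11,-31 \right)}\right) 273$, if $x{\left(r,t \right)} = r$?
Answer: $-308490$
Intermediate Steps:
$\left(-1119 + x{\left(-11,-31 \right)}\right) 273 = \left(-1119 - 11\right) 273 = \left(-1130\right) 273 = -308490$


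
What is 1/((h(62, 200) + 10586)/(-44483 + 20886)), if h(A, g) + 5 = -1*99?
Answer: -23597/10482 ≈ -2.2512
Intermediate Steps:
h(A, g) = -104 (h(A, g) = -5 - 1*99 = -5 - 99 = -104)
1/((h(62, 200) + 10586)/(-44483 + 20886)) = 1/((-104 + 10586)/(-44483 + 20886)) = 1/(10482/(-23597)) = 1/(10482*(-1/23597)) = 1/(-10482/23597) = -23597/10482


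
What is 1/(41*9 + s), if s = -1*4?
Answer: 1/365 ≈ 0.0027397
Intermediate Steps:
s = -4
1/(41*9 + s) = 1/(41*9 - 4) = 1/(369 - 4) = 1/365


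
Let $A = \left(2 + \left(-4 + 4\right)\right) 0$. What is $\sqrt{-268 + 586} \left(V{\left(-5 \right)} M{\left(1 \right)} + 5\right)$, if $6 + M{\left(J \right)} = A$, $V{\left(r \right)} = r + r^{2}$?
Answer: $- 115 \sqrt{318} \approx -2050.7$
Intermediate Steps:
$A = 0$ ($A = \left(2 + 0\right) 0 = 2 \cdot 0 = 0$)
$M{\left(J \right)} = -6$ ($M{\left(J \right)} = -6 + 0 = -6$)
$\sqrt{-268 + 586} \left(V{\left(-5 \right)} M{\left(1 \right)} + 5\right) = \sqrt{-268 + 586} \left(- 5 \left(1 - 5\right) \left(-6\right) + 5\right) = \sqrt{318} \left(\left(-5\right) \left(-4\right) \left(-6\right) + 5\right) = \sqrt{318} \left(20 \left(-6\right) + 5\right) = \sqrt{318} \left(-120 + 5\right) = \sqrt{318} \left(-115\right) = - 115 \sqrt{318}$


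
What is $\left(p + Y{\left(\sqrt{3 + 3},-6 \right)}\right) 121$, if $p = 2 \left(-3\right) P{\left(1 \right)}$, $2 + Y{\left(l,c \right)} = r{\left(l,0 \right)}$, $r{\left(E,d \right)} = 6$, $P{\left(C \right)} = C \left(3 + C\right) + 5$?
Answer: $-6050$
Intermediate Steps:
$P{\left(C \right)} = 5 + C \left(3 + C\right)$
$Y{\left(l,c \right)} = 4$ ($Y{\left(l,c \right)} = -2 + 6 = 4$)
$p = -54$ ($p = 2 \left(-3\right) \left(5 + 1^{2} + 3 \cdot 1\right) = - 6 \left(5 + 1 + 3\right) = \left(-6\right) 9 = -54$)
$\left(p + Y{\left(\sqrt{3 + 3},-6 \right)}\right) 121 = \left(-54 + 4\right) 121 = \left(-50\right) 121 = -6050$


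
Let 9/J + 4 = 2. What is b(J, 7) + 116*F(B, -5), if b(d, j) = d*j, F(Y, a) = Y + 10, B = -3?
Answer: 1561/2 ≈ 780.50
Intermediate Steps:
J = -9/2 (J = 9/(-4 + 2) = 9/(-2) = 9*(-1/2) = -9/2 ≈ -4.5000)
F(Y, a) = 10 + Y
b(J, 7) + 116*F(B, -5) = -9/2*7 + 116*(10 - 3) = -63/2 + 116*7 = -63/2 + 812 = 1561/2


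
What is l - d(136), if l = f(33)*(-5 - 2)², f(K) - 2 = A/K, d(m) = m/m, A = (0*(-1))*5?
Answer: 97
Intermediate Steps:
A = 0 (A = 0*5 = 0)
d(m) = 1
f(K) = 2 (f(K) = 2 + 0/K = 2 + 0 = 2)
l = 98 (l = 2*(-5 - 2)² = 2*(-7)² = 2*49 = 98)
l - d(136) = 98 - 1*1 = 98 - 1 = 97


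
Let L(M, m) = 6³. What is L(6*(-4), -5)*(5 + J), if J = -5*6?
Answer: -5400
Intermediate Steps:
L(M, m) = 216
J = -30
L(6*(-4), -5)*(5 + J) = 216*(5 - 30) = 216*(-25) = -5400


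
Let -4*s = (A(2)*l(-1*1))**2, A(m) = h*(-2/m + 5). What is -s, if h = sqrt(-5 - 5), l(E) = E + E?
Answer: -160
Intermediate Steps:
l(E) = 2*E
h = I*sqrt(10) (h = sqrt(-10) = I*sqrt(10) ≈ 3.1623*I)
A(m) = I*sqrt(10)*(5 - 2/m) (A(m) = (I*sqrt(10))*(-2/m + 5) = (I*sqrt(10))*(5 - 2/m) = I*sqrt(10)*(5 - 2/m))
s = 160 (s = -(-10*(-2 + 5*2)**2)/4 = -(-10*(-2 + 10)**2)/4 = -((I*sqrt(10)*(1/2)*8)*(-2))**2/4 = -((4*I*sqrt(10))*(-2))**2/4 = -(-8*I*sqrt(10))**2/4 = -1/4*(-640) = 160)
-s = -1*160 = -160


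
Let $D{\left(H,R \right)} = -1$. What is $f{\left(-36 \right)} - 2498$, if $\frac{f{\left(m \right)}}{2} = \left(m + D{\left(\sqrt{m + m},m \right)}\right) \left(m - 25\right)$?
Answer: $2016$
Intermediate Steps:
$f{\left(m \right)} = 2 \left(-1 + m\right) \left(-25 + m\right)$ ($f{\left(m \right)} = 2 \left(m - 1\right) \left(m - 25\right) = 2 \left(-1 + m\right) \left(-25 + m\right)$)
$f{\left(-36 \right)} - 2498 = \left(50 - -1872 + 2 \left(-36\right)^{2}\right) - 2498 = \left(50 + 1872 + 2 \cdot 1296\right) - 2498 = \left(50 + 1872 + 2592\right) - 2498 = 4514 - 2498 = 2016$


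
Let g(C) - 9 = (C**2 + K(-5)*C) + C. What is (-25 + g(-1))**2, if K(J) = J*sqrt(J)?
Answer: 131 - 160*I*sqrt(5) ≈ 131.0 - 357.77*I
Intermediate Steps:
K(J) = J**(3/2)
g(C) = 9 + C + C**2 - 5*I*C*sqrt(5) (g(C) = 9 + ((C**2 + (-5)**(3/2)*C) + C) = 9 + ((C**2 + (-5*I*sqrt(5))*C) + C) = 9 + ((C**2 - 5*I*C*sqrt(5)) + C) = 9 + (C + C**2 - 5*I*C*sqrt(5)) = 9 + C + C**2 - 5*I*C*sqrt(5))
(-25 + g(-1))**2 = (-25 + (9 - 1 + (-1)**2 - 5*I*(-1)*sqrt(5)))**2 = (-25 + (9 - 1 + 1 + 5*I*sqrt(5)))**2 = (-25 + (9 + 5*I*sqrt(5)))**2 = (-16 + 5*I*sqrt(5))**2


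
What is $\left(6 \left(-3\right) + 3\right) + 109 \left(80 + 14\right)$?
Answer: $10231$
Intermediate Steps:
$\left(6 \left(-3\right) + 3\right) + 109 \left(80 + 14\right) = \left(-18 + 3\right) + 109 \cdot 94 = -15 + 10246 = 10231$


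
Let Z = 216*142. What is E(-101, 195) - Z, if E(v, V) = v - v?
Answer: -30672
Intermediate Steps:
Z = 30672
E(v, V) = 0
E(-101, 195) - Z = 0 - 1*30672 = 0 - 30672 = -30672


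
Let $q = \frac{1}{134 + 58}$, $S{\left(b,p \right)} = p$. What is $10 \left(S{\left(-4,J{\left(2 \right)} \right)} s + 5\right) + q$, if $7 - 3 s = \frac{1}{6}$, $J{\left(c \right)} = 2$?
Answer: $\frac{55043}{576} \approx 95.561$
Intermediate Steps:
$s = \frac{41}{18}$ ($s = \frac{7}{3} - \frac{1}{3 \cdot 6} = \frac{7}{3} - \frac{1}{18} = \frac{41}{18} \approx 2.2778$)
$q = \frac{1}{192} \approx 0.0052083$
$10 \left(S{\left(-4,J{\left(2 \right)} \right)} s + 5\right) + q = 10 \left(2 \cdot \frac{41}{18} + 5\right) + \frac{1}{192} = 10 \left(\frac{41}{9} + 5\right) + \frac{1}{192} = 10 \cdot \frac{86}{9} + \frac{1}{192} = \frac{860}{9} + \frac{1}{192} = \frac{55043}{576}$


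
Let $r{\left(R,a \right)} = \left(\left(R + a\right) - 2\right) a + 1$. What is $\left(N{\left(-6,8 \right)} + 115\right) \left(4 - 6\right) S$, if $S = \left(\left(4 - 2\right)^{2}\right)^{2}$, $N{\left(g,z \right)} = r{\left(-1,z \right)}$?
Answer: $-4992$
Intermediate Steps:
$r{\left(R,a \right)} = 1 + a \left(-2 + R + a\right)$ ($r{\left(R,a \right)} = \left(-2 + R + a\right) a + 1 = a \left(-2 + R + a\right) + 1 = 1 + a \left(-2 + R + a\right)$)
$N{\left(g,z \right)} = 1 + z^{2} - 3 z$ ($N{\left(g,z \right)} = 1 + z^{2} - 2 z - z = 1 + z^{2} - 3 z$)
$S = 16$ ($S = \left(2^{2}\right)^{2} = 4^{2} = 16$)
$\left(N{\left(-6,8 \right)} + 115\right) \left(4 - 6\right) S = \left(\left(1 + 8^{2} - 24\right) + 115\right) \left(4 - 6\right) 16 = \left(\left(1 + 64 - 24\right) + 115\right) \left(\left(-2\right) 16\right) = \left(41 + 115\right) \left(-32\right) = 156 \left(-32\right) = -4992$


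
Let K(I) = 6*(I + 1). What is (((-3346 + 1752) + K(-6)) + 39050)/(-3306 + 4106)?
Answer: 18713/400 ≈ 46.782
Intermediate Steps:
K(I) = 6 + 6*I (K(I) = 6*(1 + I) = 6 + 6*I)
(((-3346 + 1752) + K(-6)) + 39050)/(-3306 + 4106) = (((-3346 + 1752) + (6 + 6*(-6))) + 39050)/(-3306 + 4106) = ((-1594 + (6 - 36)) + 39050)/800 = ((-1594 - 30) + 39050)*(1/800) = (-1624 + 39050)*(1/800) = 37426*(1/800) = 18713/400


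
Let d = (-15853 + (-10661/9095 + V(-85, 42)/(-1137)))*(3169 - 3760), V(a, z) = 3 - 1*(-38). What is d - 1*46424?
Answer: 32137851473539/3447005 ≈ 9.3234e+6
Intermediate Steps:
V(a, z) = 41 (V(a, z) = 3 + 38 = 41)
d = 32297875233659/3447005 (d = (-15853 + (-10661/9095 + 41/(-1137)))*(3169 - 3760) = (-15853 + (-10661*1/9095 + 41*(-1/1137)))*(-591) = (-15853 + (-10661/9095 - 41/1137))*(-591) = (-15853 - 12494452/10341015)*(-591) = -163948605247/10341015*(-591) = 32297875233659/3447005 ≈ 9.3698e+6)
d - 1*46424 = 32297875233659/3447005 - 1*46424 = 32297875233659/3447005 - 46424 = 32137851473539/3447005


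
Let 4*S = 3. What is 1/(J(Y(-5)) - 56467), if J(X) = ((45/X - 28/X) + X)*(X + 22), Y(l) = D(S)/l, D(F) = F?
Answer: -1200/70735933 ≈ -1.6965e-5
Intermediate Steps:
S = 3/4 (S = (1/4)*3 = 3/4 ≈ 0.75000)
Y(l) = 3/(4*l)
J(X) = (22 + X)*(X + 17/X) (J(X) = (17/X + X)*(22 + X) = (X + 17/X)*(22 + X) = (22 + X)*(X + 17/X))
1/(J(Y(-5)) - 56467) = 1/((17 + ((3/4)/(-5))**2 + 22*((3/4)/(-5)) + 374/(((3/4)/(-5)))) - 56467) = 1/((17 + ((3/4)*(-1/5))**2 + 22*((3/4)*(-1/5)) + 374/(((3/4)*(-1/5)))) - 56467) = 1/((17 + (-3/20)**2 + 22*(-3/20) + 374/(-3/20)) - 56467) = 1/((17 + 9/400 - 33/10 + 374*(-20/3)) - 56467) = 1/((17 + 9/400 - 33/10 - 7480/3) - 56467) = 1/(-2975533/1200 - 56467) = 1/(-70735933/1200) = -1200/70735933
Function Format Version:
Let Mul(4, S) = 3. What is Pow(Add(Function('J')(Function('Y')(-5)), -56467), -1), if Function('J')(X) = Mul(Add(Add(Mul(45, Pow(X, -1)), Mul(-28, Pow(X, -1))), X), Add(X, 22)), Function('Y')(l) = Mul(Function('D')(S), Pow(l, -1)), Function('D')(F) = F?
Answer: Rational(-1200, 70735933) ≈ -1.6965e-5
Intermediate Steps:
S = Rational(3, 4) (S = Mul(Rational(1, 4), 3) = Rational(3, 4) ≈ 0.75000)
Function('Y')(l) = Mul(Rational(3, 4), Pow(l, -1))
Function('J')(X) = Mul(Add(22, X), Add(X, Mul(17, Pow(X, -1)))) (Function('J')(X) = Mul(Add(Mul(17, Pow(X, -1)), X), Add(22, X)) = Mul(Add(X, Mul(17, Pow(X, -1))), Add(22, X)) = Mul(Add(22, X), Add(X, Mul(17, Pow(X, -1)))))
Pow(Add(Function('J')(Function('Y')(-5)), -56467), -1) = Pow(Add(Add(17, Pow(Mul(Rational(3, 4), Pow(-5, -1)), 2), Mul(22, Mul(Rational(3, 4), Pow(-5, -1))), Mul(374, Pow(Mul(Rational(3, 4), Pow(-5, -1)), -1))), -56467), -1) = Pow(Add(Add(17, Pow(Mul(Rational(3, 4), Rational(-1, 5)), 2), Mul(22, Mul(Rational(3, 4), Rational(-1, 5))), Mul(374, Pow(Mul(Rational(3, 4), Rational(-1, 5)), -1))), -56467), -1) = Pow(Add(Add(17, Pow(Rational(-3, 20), 2), Mul(22, Rational(-3, 20)), Mul(374, Pow(Rational(-3, 20), -1))), -56467), -1) = Pow(Add(Add(17, Rational(9, 400), Rational(-33, 10), Mul(374, Rational(-20, 3))), -56467), -1) = Pow(Add(Add(17, Rational(9, 400), Rational(-33, 10), Rational(-7480, 3)), -56467), -1) = Pow(Add(Rational(-2975533, 1200), -56467), -1) = Pow(Rational(-70735933, 1200), -1) = Rational(-1200, 70735933)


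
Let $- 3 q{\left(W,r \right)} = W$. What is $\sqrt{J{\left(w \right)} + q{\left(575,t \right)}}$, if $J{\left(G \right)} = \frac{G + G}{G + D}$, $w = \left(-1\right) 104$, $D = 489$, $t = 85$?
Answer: $\frac{i \sqrt{256408845}}{1155} \approx 13.864 i$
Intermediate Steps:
$q{\left(W,r \right)} = - \frac{W}{3}$
$w = -104$
$J{\left(G \right)} = \frac{2 G}{489 + G}$ ($J{\left(G \right)} = \frac{G + G}{G + 489} = \frac{2 G}{489 + G}$)
$\sqrt{J{\left(w \right)} + q{\left(575,t \right)}} = \sqrt{2 \left(-104\right) \frac{1}{489 - 104} - \frac{575}{3}} = \sqrt{2 \left(-104\right) \frac{1}{385} - \frac{575}{3}} = \sqrt{- \frac{208}{385} - \frac{575}{3}} = \sqrt{- \frac{221999}{1155}} = \frac{i \sqrt{256408845}}{1155}$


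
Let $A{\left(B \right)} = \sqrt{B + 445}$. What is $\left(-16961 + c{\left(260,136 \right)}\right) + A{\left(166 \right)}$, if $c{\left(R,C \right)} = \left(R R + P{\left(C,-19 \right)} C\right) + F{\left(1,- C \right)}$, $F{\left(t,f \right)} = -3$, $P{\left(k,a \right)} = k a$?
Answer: $-300788 + \sqrt{611} \approx -3.0076 \cdot 10^{5}$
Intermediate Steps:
$A{\left(B \right)} = \sqrt{445 + B}$
$P{\left(k,a \right)} = a k$
$c{\left(R,C \right)} = -3 + R^{2} - 19 C^{2}$ ($c{\left(R,C \right)} = \left(R R + - 19 C C\right) - 3 = \left(R^{2} - 19 C^{2}\right) - 3 = -3 + R^{2} - 19 C^{2}$)
$\left(-16961 + c{\left(260,136 \right)}\right) + A{\left(166 \right)} = \left(-16961 - \left(3 - 67600 + 351424\right)\right) + \sqrt{445 + 166} = \left(-16961 - 283827\right) + \sqrt{611} = -300788 + \sqrt{611}$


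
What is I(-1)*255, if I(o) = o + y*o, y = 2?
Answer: -765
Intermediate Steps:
I(o) = 3*o (I(o) = o + 2*o = 3*o)
I(-1)*255 = (3*(-1))*255 = -3*255 = -765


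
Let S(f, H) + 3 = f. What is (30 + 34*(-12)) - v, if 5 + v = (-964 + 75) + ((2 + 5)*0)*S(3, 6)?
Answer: 516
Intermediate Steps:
S(f, H) = -3 + f
v = -894 (v = -5 + ((-964 + 75) + ((2 + 5)*0)*(-3 + 3)) = -5 + (-889 + (7*0)*0) = -5 + (-889 + 0*0) = -5 + (-889 + 0) = -5 - 889 = -894)
(30 + 34*(-12)) - v = (30 + 34*(-12)) - 1*(-894) = (30 - 408) + 894 = -378 + 894 = 516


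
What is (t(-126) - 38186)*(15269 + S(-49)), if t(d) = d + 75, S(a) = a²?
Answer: -675647790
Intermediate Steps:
t(d) = 75 + d
(t(-126) - 38186)*(15269 + S(-49)) = ((75 - 126) - 38186)*(15269 + (-49)²) = (-51 - 38186)*(15269 + 2401) = -38237*17670 = -675647790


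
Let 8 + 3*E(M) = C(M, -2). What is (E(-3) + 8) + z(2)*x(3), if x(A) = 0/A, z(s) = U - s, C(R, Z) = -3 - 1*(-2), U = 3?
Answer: 5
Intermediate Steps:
C(R, Z) = -1 (C(R, Z) = -3 + 2 = -1)
z(s) = 3 - s
E(M) = -3 (E(M) = -8/3 + (⅓)*(-1) = -8/3 - ⅓ = -3)
x(A) = 0
(E(-3) + 8) + z(2)*x(3) = (-3 + 8) + (3 - 1*2)*0 = 5 + (3 - 2)*0 = 5 + 1*0 = 5 + 0 = 5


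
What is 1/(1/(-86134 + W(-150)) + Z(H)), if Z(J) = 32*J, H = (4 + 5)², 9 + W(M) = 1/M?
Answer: 12921451/33492400842 ≈ 0.00038580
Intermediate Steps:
W(M) = -9 + 1/M
H = 81 (H = 9² = 81)
1/(1/(-86134 + W(-150)) + Z(H)) = 1/(1/(-86134 + (-9 + 1/(-150))) + 32*81) = 1/(1/(-86134 + (-9 - 1/150)) + 2592) = 1/(1/(-86134 - 1351/150) + 2592) = 1/(1/(-12921451/150) + 2592) = 1/(-150/12921451 + 2592) = 1/(33492400842/12921451) = 12921451/33492400842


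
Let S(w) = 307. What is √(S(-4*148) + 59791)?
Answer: √60098 ≈ 245.15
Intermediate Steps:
√(S(-4*148) + 59791) = √(307 + 59791) = √60098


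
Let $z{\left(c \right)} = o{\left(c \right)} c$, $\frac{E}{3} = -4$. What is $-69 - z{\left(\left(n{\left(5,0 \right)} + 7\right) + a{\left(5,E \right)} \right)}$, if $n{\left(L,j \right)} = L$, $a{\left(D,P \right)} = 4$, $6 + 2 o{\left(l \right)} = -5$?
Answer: $19$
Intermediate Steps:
$E = -12$ ($E = 3 \left(-4\right) = -12$)
$o{\left(l \right)} = - \frac{11}{2}$ ($o{\left(l \right)} = -3 + \frac{1}{2} \left(-5\right) = -3 - \frac{5}{2} = - \frac{11}{2}$)
$z{\left(c \right)} = - \frac{11 c}{2}$
$-69 - z{\left(\left(n{\left(5,0 \right)} + 7\right) + a{\left(5,E \right)} \right)} = -69 - - \frac{11 \left(\left(5 + 7\right) + 4\right)}{2} = -69 - - \frac{11 \left(12 + 4\right)}{2} = -69 - \left(- \frac{11}{2}\right) 16 = -69 - -88 = -69 + 88 = 19$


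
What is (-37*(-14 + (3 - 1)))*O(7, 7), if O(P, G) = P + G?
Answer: 6216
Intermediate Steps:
O(P, G) = G + P
(-37*(-14 + (3 - 1)))*O(7, 7) = (-37*(-14 + (3 - 1)))*(7 + 7) = -37*(-14 + 2)*14 = -37*(-12)*14 = 444*14 = 6216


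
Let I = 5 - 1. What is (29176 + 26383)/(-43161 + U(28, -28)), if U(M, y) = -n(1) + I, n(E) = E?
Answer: -55559/43158 ≈ -1.2873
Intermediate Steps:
I = 4
U(M, y) = 3 (U(M, y) = -1*1 + 4 = -1 + 4 = 3)
(29176 + 26383)/(-43161 + U(28, -28)) = (29176 + 26383)/(-43161 + 3) = 55559/(-43158) = 55559*(-1/43158) = -55559/43158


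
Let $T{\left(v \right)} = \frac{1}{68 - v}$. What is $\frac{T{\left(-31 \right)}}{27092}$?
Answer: $\frac{1}{2682108} \approx 3.7284 \cdot 10^{-7}$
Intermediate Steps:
$\frac{T{\left(-31 \right)}}{27092} = \frac{\left(-1\right) \frac{1}{-68 - 31}}{27092} = - \frac{1}{-99} \cdot \frac{1}{27092} = \left(-1\right) \left(- \frac{1}{99}\right) \frac{1}{27092} = \frac{1}{99} \cdot \frac{1}{27092} = \frac{1}{2682108}$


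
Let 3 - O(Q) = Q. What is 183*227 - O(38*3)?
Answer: 41652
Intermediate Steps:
O(Q) = 3 - Q
183*227 - O(38*3) = 183*227 - (3 - 38*3) = 41541 - (3 - 1*114) = 41541 - (3 - 114) = 41541 - 1*(-111) = 41541 + 111 = 41652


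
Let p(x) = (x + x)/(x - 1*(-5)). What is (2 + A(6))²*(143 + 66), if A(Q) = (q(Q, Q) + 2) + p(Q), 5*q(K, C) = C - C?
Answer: 59584/11 ≈ 5416.7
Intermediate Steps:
q(K, C) = 0 (q(K, C) = (C - C)/5 = (⅕)*0 = 0)
p(x) = 2*x/(5 + x) (p(x) = (2*x)/(x + 5) = (2*x)/(5 + x) = 2*x/(5 + x))
A(Q) = 2 + 2*Q/(5 + Q) (A(Q) = (0 + 2) + 2*Q/(5 + Q) = 2 + 2*Q/(5 + Q))
(2 + A(6))²*(143 + 66) = (2 + 2*(5 + 2*6)/(5 + 6))²*(143 + 66) = (2 + 2*(5 + 12)/11)²*209 = (2 + 2*(1/11)*17)²*209 = (2 + 34/11)²*209 = (56/11)²*209 = (3136/121)*209 = 59584/11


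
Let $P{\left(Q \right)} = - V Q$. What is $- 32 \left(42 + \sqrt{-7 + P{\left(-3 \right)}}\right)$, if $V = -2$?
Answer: $-1344 - 32 i \sqrt{13} \approx -1344.0 - 115.38 i$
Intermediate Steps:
$P{\left(Q \right)} = 2 Q$ ($P{\left(Q \right)} = \left(-1\right) \left(-2\right) Q = 2 Q$)
$- 32 \left(42 + \sqrt{-7 + P{\left(-3 \right)}}\right) = - 32 \left(42 + \sqrt{-7 + 2 \left(-3\right)}\right) = - 32 \left(42 + \sqrt{-7 - 6}\right) = - 32 \left(42 + \sqrt{-13}\right) = - 32 \left(42 + i \sqrt{13}\right) = -1344 - 32 i \sqrt{13}$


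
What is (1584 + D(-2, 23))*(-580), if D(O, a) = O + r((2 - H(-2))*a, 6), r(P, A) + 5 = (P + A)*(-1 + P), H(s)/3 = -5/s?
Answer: -9825635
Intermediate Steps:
H(s) = -15/s (H(s) = 3*(-5/s) = -15/s)
r(P, A) = -5 + (-1 + P)*(A + P) (r(P, A) = -5 + (P + A)*(-1 + P) = -5 + (A + P)*(-1 + P) = -5 + (-1 + P)*(A + P))
D(O, a) = -11 + O - 55*a/2 + 121*a**2/4 (D(O, a) = O + (-5 + ((2 - (-15)/(-2))*a)**2 - 1*6 - (2 - (-15)/(-2))*a + 6*((2 - (-15)/(-2))*a)) = O + (-5 + ((2 - (-15)*(-1)/2)*a)**2 - 6 - (2 - (-15)*(-1)/2)*a + 6*((2 - (-15)*(-1)/2)*a)) = O + (-5 + ((2 - 1*15/2)*a)**2 - 6 - (2 - 1*15/2)*a + 6*((2 - 1*15/2)*a)) = O + (-5 + ((2 - 15/2)*a)**2 - 6 - (2 - 15/2)*a + 6*((2 - 15/2)*a)) = O + (-5 + (-11*a/2)**2 - 6 - (-11)*a/2 + 6*(-11*a/2)) = O + (-5 + 121*a**2/4 - 6 + 11*a/2 - 33*a) = O + (-11 - 55*a/2 + 121*a**2/4) = -11 + O - 55*a/2 + 121*a**2/4)
(1584 + D(-2, 23))*(-580) = (1584 + (-11 - 2 - 55/2*23 + (121/4)*23**2))*(-580) = (1584 + (-11 - 2 - 1265/2 + (121/4)*529))*(-580) = (1584 + (-11 - 2 - 1265/2 + 64009/4))*(-580) = (1584 + 61427/4)*(-580) = (67763/4)*(-580) = -9825635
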